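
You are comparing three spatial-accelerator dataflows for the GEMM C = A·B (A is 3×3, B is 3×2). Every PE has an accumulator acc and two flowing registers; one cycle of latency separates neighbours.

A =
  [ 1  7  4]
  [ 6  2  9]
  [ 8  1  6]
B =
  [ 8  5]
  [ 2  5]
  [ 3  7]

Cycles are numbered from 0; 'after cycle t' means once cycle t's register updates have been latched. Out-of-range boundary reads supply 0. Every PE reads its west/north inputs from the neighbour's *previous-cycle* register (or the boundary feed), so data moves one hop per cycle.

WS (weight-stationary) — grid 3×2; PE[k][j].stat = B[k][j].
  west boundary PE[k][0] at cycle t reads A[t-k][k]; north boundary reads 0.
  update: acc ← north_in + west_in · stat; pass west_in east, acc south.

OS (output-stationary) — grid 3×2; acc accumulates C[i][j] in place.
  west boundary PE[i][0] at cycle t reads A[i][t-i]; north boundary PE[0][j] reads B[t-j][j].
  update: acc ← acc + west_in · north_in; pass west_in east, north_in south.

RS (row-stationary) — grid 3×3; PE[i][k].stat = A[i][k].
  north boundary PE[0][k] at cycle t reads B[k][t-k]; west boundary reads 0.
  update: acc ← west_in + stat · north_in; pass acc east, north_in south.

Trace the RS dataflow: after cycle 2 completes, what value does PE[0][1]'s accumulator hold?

RS 3×3: PE[0][1] cycle-by-cycle (with neighbour feeds):
  @0  [0,0]  acc 8  |  →8  ↓8
  @0  [0,1]  acc 0  |  →0  ↓0
  @1  [0,0]  acc 5  |  →5  ↓5
  @1  [0,1]  acc 22  |  →22  ↓2
  @2  [0,0]  acc 0  |  →0  ↓0
  @2  [0,1]  acc 40  |  →40  ↓5

PE[0][1].acc = 40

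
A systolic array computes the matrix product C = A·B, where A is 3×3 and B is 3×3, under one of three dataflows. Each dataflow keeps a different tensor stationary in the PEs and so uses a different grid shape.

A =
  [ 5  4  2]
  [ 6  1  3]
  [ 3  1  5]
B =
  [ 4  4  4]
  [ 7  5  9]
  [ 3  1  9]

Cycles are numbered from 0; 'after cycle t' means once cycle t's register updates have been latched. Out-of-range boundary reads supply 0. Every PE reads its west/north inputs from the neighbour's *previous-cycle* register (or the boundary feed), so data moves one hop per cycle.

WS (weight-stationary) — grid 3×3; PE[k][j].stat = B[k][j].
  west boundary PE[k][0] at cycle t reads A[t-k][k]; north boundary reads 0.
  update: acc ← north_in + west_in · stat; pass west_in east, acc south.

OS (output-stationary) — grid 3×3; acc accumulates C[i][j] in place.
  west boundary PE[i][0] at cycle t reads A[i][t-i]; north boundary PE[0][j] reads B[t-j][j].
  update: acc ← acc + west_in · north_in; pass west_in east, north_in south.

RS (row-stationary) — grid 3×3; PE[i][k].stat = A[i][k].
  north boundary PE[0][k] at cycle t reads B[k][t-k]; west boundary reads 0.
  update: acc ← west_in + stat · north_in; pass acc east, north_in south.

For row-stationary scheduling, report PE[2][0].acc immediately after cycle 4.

RS 3×3: PE[2][0] cycle-by-cycle (with neighbour feeds):
  c0 r1c0: 0 / 0 / 0
  c0 r2c0: 0 / 0 / 0
  c1 r1c0: 24 / 24 / 4
  c1 r2c0: 0 / 0 / 0
  c2 r1c0: 24 / 24 / 4
  c2 r2c0: 12 / 12 / 4
  c3 r1c0: 24 / 24 / 4
  c3 r2c0: 12 / 12 / 4
  c4 r1c0: 0 / 0 / 0
  c4 r2c0: 12 / 12 / 4

PE[2][0].acc = 12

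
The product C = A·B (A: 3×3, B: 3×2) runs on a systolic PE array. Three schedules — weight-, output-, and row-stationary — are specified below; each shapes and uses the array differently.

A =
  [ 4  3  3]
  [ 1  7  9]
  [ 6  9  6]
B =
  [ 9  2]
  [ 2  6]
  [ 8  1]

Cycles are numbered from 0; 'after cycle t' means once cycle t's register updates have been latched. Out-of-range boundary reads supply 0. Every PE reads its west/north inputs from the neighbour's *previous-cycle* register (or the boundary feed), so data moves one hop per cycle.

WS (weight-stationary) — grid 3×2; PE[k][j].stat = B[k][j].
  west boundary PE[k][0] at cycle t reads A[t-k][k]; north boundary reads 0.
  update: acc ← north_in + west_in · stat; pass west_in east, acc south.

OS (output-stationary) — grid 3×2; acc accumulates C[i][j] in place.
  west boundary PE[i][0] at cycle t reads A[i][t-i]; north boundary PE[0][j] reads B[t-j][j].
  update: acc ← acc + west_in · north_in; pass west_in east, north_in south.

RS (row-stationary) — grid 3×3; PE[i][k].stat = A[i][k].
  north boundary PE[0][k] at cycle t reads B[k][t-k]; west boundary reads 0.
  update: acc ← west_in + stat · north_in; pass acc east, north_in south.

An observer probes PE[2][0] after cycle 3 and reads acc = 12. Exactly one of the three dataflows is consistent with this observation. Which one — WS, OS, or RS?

WS (3×2 grid), PE[2][0]:
  @0  [2,0]  acc 0  |  →0  ↓0
  @1  [2,0]  acc 0  |  →0  ↓0
  @2  [2,0]  acc 66  |  →3  ↓66
  @3  [2,0]  acc 95  |  →9  ↓95
OS (3×2 grid), PE[2][0]:
  @0  [2,0]  acc 0  |  →0  ↓0
  @1  [2,0]  acc 0  |  →0  ↓0
  @2  [2,0]  acc 54  |  →6  ↓9
  @3  [2,0]  acc 72  |  →9  ↓2
RS (3×3 grid), PE[2][0]:
  @0  [2,0]  acc 0  |  →0  ↓0
  @1  [2,0]  acc 0  |  →0  ↓0
  @2  [2,0]  acc 54  |  →54  ↓9
  @3  [2,0]  acc 12  |  →12  ↓2

dataflow = RS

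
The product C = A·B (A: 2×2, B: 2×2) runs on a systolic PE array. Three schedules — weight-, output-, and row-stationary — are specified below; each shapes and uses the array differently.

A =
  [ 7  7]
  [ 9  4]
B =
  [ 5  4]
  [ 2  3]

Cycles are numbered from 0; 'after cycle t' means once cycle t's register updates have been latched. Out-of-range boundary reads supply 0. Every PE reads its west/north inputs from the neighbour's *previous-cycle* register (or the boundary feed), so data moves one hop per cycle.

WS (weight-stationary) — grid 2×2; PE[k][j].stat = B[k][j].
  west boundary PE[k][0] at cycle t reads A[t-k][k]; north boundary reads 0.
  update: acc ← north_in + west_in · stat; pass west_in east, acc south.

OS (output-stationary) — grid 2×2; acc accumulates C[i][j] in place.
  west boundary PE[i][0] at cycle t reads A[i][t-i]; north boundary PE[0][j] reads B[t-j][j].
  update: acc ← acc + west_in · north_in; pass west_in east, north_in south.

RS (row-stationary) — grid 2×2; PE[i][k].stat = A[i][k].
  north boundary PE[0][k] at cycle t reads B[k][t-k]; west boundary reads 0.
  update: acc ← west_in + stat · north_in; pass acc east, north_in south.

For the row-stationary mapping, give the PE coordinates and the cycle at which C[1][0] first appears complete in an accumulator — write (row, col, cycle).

(row, col, cycle) = (1, 1, 2)

RS: C[1][0] accumulates in PE[1][1]:
  [0] (1,1) acc=0 (h:0 v:0)
  [1] (1,1) acc=0 (h:0 v:0)
  [2] (1,1) acc=53 (h:53 v:2)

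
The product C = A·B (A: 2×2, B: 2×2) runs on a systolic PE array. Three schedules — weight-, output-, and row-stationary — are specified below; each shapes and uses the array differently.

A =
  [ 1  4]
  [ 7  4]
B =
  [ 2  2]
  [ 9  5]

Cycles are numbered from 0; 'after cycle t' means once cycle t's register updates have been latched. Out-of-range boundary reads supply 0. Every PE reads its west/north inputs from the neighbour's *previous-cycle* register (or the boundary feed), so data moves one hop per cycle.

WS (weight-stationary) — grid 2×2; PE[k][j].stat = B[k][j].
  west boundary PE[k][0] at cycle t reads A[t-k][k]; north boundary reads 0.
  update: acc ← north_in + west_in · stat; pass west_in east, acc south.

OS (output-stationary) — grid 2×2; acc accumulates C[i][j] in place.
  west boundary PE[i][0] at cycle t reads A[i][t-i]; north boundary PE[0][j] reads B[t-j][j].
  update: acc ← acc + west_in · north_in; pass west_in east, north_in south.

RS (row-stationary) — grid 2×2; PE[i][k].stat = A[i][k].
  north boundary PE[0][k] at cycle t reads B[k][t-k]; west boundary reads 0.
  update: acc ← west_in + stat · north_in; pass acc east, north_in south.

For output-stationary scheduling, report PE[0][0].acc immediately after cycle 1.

PE[0][0].acc = 38

OS on a 2×2 grid — tracing PE[0][0] and its feeders:
  after 0 — PE[0][0] acc=2, pass-E 1, pass-S 2
  after 1 — PE[0][0] acc=38, pass-E 4, pass-S 9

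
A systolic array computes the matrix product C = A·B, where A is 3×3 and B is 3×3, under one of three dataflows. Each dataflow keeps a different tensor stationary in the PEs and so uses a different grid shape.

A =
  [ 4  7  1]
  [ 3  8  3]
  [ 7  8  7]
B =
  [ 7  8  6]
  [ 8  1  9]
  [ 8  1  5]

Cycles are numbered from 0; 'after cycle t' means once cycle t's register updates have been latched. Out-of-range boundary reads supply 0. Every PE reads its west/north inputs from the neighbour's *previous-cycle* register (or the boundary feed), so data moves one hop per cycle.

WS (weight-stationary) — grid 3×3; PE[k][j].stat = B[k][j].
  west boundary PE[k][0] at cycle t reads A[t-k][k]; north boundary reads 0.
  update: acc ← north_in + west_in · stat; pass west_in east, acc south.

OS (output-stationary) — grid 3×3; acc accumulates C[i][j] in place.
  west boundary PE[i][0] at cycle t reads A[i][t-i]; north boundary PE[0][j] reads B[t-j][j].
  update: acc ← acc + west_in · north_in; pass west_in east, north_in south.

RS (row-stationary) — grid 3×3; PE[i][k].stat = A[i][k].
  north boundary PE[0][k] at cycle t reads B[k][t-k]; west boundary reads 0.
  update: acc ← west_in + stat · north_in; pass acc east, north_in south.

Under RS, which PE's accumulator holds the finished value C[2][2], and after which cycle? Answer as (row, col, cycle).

RS — PE[2][2] is where C[2][2] collects:
  c0 r2c2: 0 / 0 / 0
  c1 r2c2: 0 / 0 / 0
  c2 r2c2: 0 / 0 / 0
  c3 r2c2: 0 / 0 / 0
  c4 r2c2: 169 / 169 / 8
  c5 r2c2: 71 / 71 / 1
  c6 r2c2: 149 / 149 / 5

(row, col, cycle) = (2, 2, 6)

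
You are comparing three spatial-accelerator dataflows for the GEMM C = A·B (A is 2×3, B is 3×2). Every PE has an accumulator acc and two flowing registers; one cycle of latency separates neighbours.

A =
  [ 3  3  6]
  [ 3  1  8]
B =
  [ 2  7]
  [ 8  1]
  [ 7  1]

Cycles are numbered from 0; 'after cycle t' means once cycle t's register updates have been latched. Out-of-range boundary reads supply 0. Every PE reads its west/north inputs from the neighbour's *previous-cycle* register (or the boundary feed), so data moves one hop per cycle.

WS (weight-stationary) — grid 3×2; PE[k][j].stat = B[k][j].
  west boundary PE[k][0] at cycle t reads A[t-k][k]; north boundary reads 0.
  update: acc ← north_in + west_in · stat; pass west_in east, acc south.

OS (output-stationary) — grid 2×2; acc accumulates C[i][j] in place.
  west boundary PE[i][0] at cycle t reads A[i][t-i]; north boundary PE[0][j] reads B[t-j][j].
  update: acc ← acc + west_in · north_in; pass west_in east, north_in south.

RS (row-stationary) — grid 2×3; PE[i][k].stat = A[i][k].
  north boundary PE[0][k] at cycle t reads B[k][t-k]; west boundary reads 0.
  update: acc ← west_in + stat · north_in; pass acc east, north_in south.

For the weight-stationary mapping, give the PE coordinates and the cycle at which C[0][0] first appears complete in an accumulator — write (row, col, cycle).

Under WS, C[0][0] lands at PE[2][0]:
  t=0 PE[2][0]: acc=0 h=0 v=0
  t=1 PE[2][0]: acc=0 h=0 v=0
  t=2 PE[2][0]: acc=72 h=6 v=72

(row, col, cycle) = (2, 0, 2)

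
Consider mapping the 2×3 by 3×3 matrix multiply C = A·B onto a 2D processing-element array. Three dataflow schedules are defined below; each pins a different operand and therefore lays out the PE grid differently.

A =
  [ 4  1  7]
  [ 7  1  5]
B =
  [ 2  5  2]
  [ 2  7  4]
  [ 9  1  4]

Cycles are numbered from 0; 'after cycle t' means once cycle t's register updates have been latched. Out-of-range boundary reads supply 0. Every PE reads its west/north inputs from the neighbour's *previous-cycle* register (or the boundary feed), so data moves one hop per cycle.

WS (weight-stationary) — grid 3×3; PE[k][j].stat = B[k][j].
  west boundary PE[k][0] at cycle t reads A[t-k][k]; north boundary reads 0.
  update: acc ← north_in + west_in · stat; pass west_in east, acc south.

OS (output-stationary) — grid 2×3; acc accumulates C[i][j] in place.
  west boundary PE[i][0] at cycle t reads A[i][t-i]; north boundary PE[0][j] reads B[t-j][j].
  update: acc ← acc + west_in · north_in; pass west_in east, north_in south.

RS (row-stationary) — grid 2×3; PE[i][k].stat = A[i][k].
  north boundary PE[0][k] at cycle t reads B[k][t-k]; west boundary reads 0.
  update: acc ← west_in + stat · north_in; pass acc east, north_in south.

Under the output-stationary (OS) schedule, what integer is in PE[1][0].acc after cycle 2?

Tracing OS — 2×3 array, target PE[1][0]:
  @0  [0,0]  acc 8  |  →4  ↓2
  @0  [1,0]  acc 0  |  →0  ↓0
  @1  [0,0]  acc 10  |  →1  ↓2
  @1  [1,0]  acc 14  |  →7  ↓2
  @2  [0,0]  acc 73  |  →7  ↓9
  @2  [1,0]  acc 16  |  →1  ↓2

PE[1][0].acc = 16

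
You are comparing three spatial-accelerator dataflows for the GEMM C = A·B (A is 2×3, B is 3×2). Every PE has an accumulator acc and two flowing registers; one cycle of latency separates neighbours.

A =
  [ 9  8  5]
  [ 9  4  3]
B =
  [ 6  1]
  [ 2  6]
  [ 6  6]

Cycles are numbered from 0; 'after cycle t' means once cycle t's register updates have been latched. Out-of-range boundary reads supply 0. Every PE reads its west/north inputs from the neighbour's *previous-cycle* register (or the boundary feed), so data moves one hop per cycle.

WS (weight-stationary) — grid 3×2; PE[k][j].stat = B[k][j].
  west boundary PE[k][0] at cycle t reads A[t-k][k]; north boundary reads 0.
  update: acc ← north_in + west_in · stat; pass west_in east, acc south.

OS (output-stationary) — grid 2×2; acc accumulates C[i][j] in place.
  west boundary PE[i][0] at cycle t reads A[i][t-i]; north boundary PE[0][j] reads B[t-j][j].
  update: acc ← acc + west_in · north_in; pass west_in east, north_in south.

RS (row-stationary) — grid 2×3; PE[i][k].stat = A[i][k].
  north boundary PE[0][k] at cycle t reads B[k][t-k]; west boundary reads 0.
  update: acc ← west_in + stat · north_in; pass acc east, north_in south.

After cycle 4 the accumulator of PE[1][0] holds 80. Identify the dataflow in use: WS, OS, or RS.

dataflow = OS

— WS: 3×2; PE[1][0] trace:
  c0 r1c0: 0 / 0 / 0
  c1 r1c0: 70 / 8 / 70
  c2 r1c0: 62 / 4 / 62
  c3 r1c0: 0 / 0 / 0
  c4 r1c0: 0 / 0 / 0
— OS: 2×2; PE[1][0] trace:
  c0 r1c0: 0 / 0 / 0
  c1 r1c0: 54 / 9 / 6
  c2 r1c0: 62 / 4 / 2
  c3 r1c0: 80 / 3 / 6
  c4 r1c0: 80 / 0 / 0
— RS: 2×3; PE[1][0] trace:
  c0 r1c0: 0 / 0 / 0
  c1 r1c0: 54 / 54 / 6
  c2 r1c0: 9 / 9 / 1
  c3 r1c0: 0 / 0 / 0
  c4 r1c0: 0 / 0 / 0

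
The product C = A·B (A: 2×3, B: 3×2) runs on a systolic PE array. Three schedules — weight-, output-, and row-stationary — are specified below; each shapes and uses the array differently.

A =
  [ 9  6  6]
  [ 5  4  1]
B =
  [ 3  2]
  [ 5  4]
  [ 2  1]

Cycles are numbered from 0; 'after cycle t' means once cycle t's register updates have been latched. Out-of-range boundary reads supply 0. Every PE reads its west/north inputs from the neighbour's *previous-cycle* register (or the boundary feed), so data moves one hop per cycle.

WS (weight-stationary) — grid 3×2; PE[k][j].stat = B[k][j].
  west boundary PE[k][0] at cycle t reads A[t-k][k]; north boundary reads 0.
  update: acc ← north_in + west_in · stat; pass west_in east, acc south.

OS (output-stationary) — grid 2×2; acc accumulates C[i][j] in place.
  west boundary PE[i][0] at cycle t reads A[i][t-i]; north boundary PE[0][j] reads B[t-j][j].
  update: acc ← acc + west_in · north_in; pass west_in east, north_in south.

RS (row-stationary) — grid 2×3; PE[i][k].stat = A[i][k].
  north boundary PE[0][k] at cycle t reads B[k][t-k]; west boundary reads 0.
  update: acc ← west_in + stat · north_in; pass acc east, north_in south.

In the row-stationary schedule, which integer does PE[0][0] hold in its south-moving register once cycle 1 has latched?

register = 2

RS (2×3). Following PE[0][0] plus its west/north inputs:
  t=0 PE[0][0]: acc=27 h=27 v=3
  t=1 PE[0][0]: acc=18 h=18 v=2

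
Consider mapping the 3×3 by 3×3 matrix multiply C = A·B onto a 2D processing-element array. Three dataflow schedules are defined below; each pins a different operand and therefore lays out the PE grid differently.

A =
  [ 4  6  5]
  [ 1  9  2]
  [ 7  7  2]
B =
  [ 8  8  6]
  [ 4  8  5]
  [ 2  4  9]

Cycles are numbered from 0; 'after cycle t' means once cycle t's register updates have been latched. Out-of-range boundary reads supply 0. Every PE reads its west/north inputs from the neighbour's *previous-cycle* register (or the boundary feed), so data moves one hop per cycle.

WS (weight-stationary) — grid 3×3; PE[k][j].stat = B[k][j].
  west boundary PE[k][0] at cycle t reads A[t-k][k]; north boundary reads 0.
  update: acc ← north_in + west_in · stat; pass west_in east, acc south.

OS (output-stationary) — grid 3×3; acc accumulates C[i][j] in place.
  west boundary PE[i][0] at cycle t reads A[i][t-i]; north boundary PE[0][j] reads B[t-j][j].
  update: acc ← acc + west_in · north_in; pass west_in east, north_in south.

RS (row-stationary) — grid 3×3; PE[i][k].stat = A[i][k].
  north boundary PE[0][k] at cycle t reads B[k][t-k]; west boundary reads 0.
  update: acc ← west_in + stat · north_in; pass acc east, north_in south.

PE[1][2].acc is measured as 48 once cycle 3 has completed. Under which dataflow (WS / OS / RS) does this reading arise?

— WS: 3×3; PE[1][2] trace:
  @0  [1,2]  acc 0  |  →0  ↓0
  @1  [1,2]  acc 0  |  →0  ↓0
  @2  [1,2]  acc 0  |  →0  ↓0
  @3  [1,2]  acc 54  |  →6  ↓54
— OS: 3×3; PE[1][2] trace:
  @0  [1,2]  acc 0  |  →0  ↓0
  @1  [1,2]  acc 0  |  →0  ↓0
  @2  [1,2]  acc 0  |  →0  ↓0
  @3  [1,2]  acc 6  |  →1  ↓6
— RS: 3×3; PE[1][2] trace:
  @0  [1,2]  acc 0  |  →0  ↓0
  @1  [1,2]  acc 0  |  →0  ↓0
  @2  [1,2]  acc 0  |  →0  ↓0
  @3  [1,2]  acc 48  |  →48  ↓2

dataflow = RS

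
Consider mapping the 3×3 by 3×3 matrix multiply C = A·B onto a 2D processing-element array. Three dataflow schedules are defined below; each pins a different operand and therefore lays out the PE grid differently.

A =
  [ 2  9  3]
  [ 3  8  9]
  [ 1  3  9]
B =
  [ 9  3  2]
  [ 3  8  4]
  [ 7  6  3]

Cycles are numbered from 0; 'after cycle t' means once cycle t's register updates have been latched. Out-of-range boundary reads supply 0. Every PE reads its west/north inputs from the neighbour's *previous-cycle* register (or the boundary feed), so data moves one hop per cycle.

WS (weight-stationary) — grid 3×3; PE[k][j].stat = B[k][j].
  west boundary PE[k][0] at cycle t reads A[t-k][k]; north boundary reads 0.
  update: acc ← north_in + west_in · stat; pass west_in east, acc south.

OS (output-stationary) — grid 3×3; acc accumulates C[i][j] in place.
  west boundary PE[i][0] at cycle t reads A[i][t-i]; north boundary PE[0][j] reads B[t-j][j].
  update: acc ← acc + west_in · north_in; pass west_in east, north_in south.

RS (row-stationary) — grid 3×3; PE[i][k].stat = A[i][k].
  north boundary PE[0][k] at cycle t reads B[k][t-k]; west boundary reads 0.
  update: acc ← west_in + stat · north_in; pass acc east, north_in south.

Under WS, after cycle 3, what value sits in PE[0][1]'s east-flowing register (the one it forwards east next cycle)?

WS on a 3×3 grid — tracing PE[0][1] and its feeders:
  0: (0,0).acc=18  regs=<2,18>
  0: (0,1).acc=0  regs=<0,0>
  1: (0,0).acc=27  regs=<3,27>
  1: (0,1).acc=6  regs=<2,6>
  2: (0,0).acc=9  regs=<1,9>
  2: (0,1).acc=9  regs=<3,9>
  3: (0,0).acc=0  regs=<0,0>
  3: (0,1).acc=3  regs=<1,3>

register = 1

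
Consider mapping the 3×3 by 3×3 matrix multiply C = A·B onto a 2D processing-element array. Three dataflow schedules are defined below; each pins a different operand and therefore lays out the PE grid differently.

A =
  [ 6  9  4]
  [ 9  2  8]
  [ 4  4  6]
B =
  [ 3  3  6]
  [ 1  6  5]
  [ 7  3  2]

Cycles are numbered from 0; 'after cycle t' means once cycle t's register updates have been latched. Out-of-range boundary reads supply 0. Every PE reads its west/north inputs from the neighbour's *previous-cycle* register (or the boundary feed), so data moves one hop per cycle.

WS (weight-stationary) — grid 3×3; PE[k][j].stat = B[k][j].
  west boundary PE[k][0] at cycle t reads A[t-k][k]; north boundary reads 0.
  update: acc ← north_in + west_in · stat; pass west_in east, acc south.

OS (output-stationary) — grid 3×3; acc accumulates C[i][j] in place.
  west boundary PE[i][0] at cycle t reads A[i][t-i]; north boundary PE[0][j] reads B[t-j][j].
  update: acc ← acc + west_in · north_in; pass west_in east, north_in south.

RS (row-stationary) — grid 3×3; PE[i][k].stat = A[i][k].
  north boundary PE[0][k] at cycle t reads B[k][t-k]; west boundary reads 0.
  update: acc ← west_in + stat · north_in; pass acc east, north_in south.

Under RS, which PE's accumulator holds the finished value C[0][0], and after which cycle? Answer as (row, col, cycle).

(row, col, cycle) = (0, 2, 2)

RS — PE[0][2] is where C[0][0] collects:
  after 0 — PE[0][2] acc=0, pass-E 0, pass-S 0
  after 1 — PE[0][2] acc=0, pass-E 0, pass-S 0
  after 2 — PE[0][2] acc=55, pass-E 55, pass-S 7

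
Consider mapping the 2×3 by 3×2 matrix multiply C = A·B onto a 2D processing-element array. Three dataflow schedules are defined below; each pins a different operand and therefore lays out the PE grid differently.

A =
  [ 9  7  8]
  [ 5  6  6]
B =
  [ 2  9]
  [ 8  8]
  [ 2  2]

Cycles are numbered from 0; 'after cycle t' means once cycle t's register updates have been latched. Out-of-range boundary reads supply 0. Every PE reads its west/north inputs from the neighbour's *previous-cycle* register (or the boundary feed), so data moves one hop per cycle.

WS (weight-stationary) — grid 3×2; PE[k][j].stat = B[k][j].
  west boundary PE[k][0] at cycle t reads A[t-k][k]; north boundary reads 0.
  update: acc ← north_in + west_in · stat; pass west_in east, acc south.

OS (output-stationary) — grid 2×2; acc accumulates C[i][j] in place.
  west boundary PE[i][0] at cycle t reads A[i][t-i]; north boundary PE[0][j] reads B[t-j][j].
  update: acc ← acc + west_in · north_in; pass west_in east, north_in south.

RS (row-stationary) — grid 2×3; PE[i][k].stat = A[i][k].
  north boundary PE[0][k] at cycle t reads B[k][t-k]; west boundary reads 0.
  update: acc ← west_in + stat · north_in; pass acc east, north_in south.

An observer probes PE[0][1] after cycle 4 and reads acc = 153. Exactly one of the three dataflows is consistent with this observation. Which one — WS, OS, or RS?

Under WS (3×2), PE[0][1]:
  after 0 — PE[0][1] acc=0, pass-E 0, pass-S 0
  after 1 — PE[0][1] acc=81, pass-E 9, pass-S 81
  after 2 — PE[0][1] acc=45, pass-E 5, pass-S 45
  after 3 — PE[0][1] acc=0, pass-E 0, pass-S 0
  after 4 — PE[0][1] acc=0, pass-E 0, pass-S 0
Under OS (2×2), PE[0][1]:
  after 0 — PE[0][1] acc=0, pass-E 0, pass-S 0
  after 1 — PE[0][1] acc=81, pass-E 9, pass-S 9
  after 2 — PE[0][1] acc=137, pass-E 7, pass-S 8
  after 3 — PE[0][1] acc=153, pass-E 8, pass-S 2
  after 4 — PE[0][1] acc=153, pass-E 0, pass-S 0
Under RS (2×3), PE[0][1]:
  after 0 — PE[0][1] acc=0, pass-E 0, pass-S 0
  after 1 — PE[0][1] acc=74, pass-E 74, pass-S 8
  after 2 — PE[0][1] acc=137, pass-E 137, pass-S 8
  after 3 — PE[0][1] acc=0, pass-E 0, pass-S 0
  after 4 — PE[0][1] acc=0, pass-E 0, pass-S 0

dataflow = OS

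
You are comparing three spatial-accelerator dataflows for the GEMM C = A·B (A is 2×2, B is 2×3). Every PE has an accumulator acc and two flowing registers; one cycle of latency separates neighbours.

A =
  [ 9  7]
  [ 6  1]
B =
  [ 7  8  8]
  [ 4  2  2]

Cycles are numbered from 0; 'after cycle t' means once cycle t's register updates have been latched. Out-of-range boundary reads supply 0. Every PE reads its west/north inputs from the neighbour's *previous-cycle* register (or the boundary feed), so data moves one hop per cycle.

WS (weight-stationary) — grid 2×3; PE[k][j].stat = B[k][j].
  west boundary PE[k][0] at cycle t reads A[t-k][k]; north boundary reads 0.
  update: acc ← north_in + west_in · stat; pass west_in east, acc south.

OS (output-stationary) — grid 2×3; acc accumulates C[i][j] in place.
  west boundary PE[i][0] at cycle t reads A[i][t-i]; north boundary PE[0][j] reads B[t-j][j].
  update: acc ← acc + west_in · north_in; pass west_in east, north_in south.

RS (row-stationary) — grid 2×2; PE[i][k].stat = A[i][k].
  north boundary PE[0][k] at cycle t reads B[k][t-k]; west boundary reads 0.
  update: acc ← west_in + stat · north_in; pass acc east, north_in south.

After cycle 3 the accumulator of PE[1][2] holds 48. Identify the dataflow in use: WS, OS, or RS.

Under WS (2×3), PE[1][2]:
  after 0 — PE[1][2] acc=0, pass-E 0, pass-S 0
  after 1 — PE[1][2] acc=0, pass-E 0, pass-S 0
  after 2 — PE[1][2] acc=0, pass-E 0, pass-S 0
  after 3 — PE[1][2] acc=86, pass-E 7, pass-S 86
Under OS (2×3), PE[1][2]:
  after 0 — PE[1][2] acc=0, pass-E 0, pass-S 0
  after 1 — PE[1][2] acc=0, pass-E 0, pass-S 0
  after 2 — PE[1][2] acc=0, pass-E 0, pass-S 0
  after 3 — PE[1][2] acc=48, pass-E 6, pass-S 8
RS: PE[1][2] is outside its 2×2 grid.

dataflow = OS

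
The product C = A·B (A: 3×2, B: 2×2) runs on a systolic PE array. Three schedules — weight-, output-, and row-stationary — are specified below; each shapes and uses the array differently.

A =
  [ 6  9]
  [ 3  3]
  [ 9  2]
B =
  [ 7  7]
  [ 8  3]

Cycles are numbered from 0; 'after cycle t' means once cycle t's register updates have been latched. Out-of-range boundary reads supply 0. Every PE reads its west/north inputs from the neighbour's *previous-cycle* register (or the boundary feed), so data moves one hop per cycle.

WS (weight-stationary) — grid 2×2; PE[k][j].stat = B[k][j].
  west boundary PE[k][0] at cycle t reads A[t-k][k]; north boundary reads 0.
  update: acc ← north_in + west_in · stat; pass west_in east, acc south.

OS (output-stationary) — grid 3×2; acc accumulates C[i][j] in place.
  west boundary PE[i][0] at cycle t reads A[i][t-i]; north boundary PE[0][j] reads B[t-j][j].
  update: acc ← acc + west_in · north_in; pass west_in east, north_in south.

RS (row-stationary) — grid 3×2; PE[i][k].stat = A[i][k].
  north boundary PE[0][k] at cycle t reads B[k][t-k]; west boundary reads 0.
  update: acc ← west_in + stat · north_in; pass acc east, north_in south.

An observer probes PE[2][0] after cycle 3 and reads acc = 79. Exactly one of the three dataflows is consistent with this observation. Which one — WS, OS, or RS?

dataflow = OS

WS (2×2): PE[2][0] does not exist.
OS [3×2] PE[2][0] across cycles:
  t=0 PE[2][0]: acc=0 h=0 v=0
  t=1 PE[2][0]: acc=0 h=0 v=0
  t=2 PE[2][0]: acc=63 h=9 v=7
  t=3 PE[2][0]: acc=79 h=2 v=8
RS [3×2] PE[2][0] across cycles:
  t=0 PE[2][0]: acc=0 h=0 v=0
  t=1 PE[2][0]: acc=0 h=0 v=0
  t=2 PE[2][0]: acc=63 h=63 v=7
  t=3 PE[2][0]: acc=63 h=63 v=7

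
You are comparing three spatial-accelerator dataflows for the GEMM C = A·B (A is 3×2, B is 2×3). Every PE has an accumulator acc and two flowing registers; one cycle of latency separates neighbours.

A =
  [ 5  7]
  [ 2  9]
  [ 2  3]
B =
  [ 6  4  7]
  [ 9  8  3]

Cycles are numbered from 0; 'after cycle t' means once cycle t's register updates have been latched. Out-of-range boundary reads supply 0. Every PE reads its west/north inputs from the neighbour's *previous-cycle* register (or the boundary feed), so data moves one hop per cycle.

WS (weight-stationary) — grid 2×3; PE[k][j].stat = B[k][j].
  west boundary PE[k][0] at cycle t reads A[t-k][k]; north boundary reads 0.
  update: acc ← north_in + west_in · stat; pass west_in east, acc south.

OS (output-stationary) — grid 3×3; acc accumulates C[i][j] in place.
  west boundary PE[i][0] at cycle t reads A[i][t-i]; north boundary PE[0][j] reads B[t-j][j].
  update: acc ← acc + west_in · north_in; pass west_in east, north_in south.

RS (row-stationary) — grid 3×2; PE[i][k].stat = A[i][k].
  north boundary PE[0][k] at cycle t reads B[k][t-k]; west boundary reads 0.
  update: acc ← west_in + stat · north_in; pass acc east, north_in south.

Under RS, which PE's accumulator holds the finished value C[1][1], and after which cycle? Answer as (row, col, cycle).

(row, col, cycle) = (1, 1, 3)

RS — PE[1][1] is where C[1][1] collects:
  step 0 · PE1,1: acc=0; fwd→0 fwd↓0
  step 1 · PE1,1: acc=0; fwd→0 fwd↓0
  step 2 · PE1,1: acc=93; fwd→93 fwd↓9
  step 3 · PE1,1: acc=80; fwd→80 fwd↓8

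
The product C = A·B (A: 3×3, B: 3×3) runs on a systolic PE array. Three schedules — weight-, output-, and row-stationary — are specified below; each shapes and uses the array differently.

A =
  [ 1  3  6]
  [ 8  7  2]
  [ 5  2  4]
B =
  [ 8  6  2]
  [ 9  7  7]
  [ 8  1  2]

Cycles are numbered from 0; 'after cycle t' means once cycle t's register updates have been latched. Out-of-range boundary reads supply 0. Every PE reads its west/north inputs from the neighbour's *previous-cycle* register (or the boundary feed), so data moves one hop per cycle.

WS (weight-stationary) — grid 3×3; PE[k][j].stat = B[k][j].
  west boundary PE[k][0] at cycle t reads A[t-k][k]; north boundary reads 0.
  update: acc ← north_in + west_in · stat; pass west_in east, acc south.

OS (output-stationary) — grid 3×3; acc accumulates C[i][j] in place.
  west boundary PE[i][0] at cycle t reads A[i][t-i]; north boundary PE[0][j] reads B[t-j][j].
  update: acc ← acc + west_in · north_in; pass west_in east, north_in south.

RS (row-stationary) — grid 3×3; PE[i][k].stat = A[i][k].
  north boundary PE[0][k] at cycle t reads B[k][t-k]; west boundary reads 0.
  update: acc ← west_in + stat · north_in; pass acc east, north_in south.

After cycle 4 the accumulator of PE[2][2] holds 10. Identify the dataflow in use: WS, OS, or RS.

dataflow = OS

Under WS (3×3), PE[2][2]:
  cycle 0: PE[2][2] → acc 0, east 0, south 0
  cycle 1: PE[2][2] → acc 0, east 0, south 0
  cycle 2: PE[2][2] → acc 0, east 0, south 0
  cycle 3: PE[2][2] → acc 0, east 0, south 0
  cycle 4: PE[2][2] → acc 35, east 6, south 35
Under OS (3×3), PE[2][2]:
  cycle 0: PE[2][2] → acc 0, east 0, south 0
  cycle 1: PE[2][2] → acc 0, east 0, south 0
  cycle 2: PE[2][2] → acc 0, east 0, south 0
  cycle 3: PE[2][2] → acc 0, east 0, south 0
  cycle 4: PE[2][2] → acc 10, east 5, south 2
Under RS (3×3), PE[2][2]:
  cycle 0: PE[2][2] → acc 0, east 0, south 0
  cycle 1: PE[2][2] → acc 0, east 0, south 0
  cycle 2: PE[2][2] → acc 0, east 0, south 0
  cycle 3: PE[2][2] → acc 0, east 0, south 0
  cycle 4: PE[2][2] → acc 90, east 90, south 8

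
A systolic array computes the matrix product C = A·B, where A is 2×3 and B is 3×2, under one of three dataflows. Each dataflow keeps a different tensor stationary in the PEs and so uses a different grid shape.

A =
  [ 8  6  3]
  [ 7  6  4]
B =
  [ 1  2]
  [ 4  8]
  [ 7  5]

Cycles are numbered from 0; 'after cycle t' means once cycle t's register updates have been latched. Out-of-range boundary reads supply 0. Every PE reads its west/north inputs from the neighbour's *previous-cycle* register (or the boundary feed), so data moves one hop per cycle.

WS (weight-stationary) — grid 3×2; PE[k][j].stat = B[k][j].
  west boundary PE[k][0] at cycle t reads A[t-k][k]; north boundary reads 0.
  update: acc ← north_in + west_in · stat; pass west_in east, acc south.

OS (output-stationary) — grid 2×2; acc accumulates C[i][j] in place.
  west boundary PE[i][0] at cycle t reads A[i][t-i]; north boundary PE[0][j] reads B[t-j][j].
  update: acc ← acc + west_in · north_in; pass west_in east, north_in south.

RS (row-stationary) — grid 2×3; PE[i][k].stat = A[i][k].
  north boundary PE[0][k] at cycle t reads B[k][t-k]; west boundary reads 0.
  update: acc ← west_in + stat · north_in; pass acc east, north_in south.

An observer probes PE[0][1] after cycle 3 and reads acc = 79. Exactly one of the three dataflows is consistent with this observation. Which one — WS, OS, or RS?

dataflow = OS

WS (3×2 grid), PE[0][1]:
  cycle 0: PE[0][1] → acc 0, east 0, south 0
  cycle 1: PE[0][1] → acc 16, east 8, south 16
  cycle 2: PE[0][1] → acc 14, east 7, south 14
  cycle 3: PE[0][1] → acc 0, east 0, south 0
OS (2×2 grid), PE[0][1]:
  cycle 0: PE[0][1] → acc 0, east 0, south 0
  cycle 1: PE[0][1] → acc 16, east 8, south 2
  cycle 2: PE[0][1] → acc 64, east 6, south 8
  cycle 3: PE[0][1] → acc 79, east 3, south 5
RS (2×3 grid), PE[0][1]:
  cycle 0: PE[0][1] → acc 0, east 0, south 0
  cycle 1: PE[0][1] → acc 32, east 32, south 4
  cycle 2: PE[0][1] → acc 64, east 64, south 8
  cycle 3: PE[0][1] → acc 0, east 0, south 0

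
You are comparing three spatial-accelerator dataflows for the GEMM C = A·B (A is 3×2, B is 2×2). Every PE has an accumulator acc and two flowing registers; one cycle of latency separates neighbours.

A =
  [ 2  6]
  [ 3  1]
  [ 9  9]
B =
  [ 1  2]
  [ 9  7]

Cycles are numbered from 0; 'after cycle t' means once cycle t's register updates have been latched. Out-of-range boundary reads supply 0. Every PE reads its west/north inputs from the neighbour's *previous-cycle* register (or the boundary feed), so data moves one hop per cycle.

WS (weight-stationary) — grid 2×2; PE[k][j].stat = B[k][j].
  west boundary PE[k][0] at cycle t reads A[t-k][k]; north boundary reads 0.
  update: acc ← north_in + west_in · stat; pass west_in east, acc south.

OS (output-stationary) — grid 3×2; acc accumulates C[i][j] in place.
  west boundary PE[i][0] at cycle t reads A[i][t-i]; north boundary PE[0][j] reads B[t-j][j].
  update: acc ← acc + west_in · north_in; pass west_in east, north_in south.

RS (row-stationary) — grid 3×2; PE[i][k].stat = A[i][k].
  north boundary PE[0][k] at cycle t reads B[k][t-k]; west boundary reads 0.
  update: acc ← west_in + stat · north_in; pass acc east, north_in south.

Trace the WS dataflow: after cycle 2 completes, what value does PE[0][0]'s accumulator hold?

Tracing WS — 2×2 array, target PE[0][0]:
  t=0 PE[0][0]: acc=2 h=2 v=2
  t=1 PE[0][0]: acc=3 h=3 v=3
  t=2 PE[0][0]: acc=9 h=9 v=9

PE[0][0].acc = 9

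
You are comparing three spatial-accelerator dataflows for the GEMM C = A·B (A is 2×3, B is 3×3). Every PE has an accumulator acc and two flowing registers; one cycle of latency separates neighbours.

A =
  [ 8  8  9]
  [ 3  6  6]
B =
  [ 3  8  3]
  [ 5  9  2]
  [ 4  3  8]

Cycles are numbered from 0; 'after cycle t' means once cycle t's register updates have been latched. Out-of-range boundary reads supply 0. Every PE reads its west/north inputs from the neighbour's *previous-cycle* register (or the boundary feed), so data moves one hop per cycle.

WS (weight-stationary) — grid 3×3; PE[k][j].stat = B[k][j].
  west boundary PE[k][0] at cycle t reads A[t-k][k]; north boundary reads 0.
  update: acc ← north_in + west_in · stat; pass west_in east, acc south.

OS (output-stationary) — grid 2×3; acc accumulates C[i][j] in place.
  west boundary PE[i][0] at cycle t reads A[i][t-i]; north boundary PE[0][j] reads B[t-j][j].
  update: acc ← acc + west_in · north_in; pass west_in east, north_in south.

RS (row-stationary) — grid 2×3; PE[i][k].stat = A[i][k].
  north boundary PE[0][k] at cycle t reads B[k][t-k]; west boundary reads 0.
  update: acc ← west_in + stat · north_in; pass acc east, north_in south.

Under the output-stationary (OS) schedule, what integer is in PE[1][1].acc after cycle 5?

PE[1][1].acc = 96

OS on a 2×3 grid — tracing PE[1][1] and its feeders:
  0: (0,1).acc=0  regs=<0,0>
  0: (1,0).acc=0  regs=<0,0>
  0: (1,1).acc=0  regs=<0,0>
  1: (0,1).acc=64  regs=<8,8>
  1: (1,0).acc=9  regs=<3,3>
  1: (1,1).acc=0  regs=<0,0>
  2: (0,1).acc=136  regs=<8,9>
  2: (1,0).acc=39  regs=<6,5>
  2: (1,1).acc=24  regs=<3,8>
  3: (0,1).acc=163  regs=<9,3>
  3: (1,0).acc=63  regs=<6,4>
  3: (1,1).acc=78  regs=<6,9>
  4: (0,1).acc=163  regs=<0,0>
  4: (1,0).acc=63  regs=<0,0>
  4: (1,1).acc=96  regs=<6,3>
  5: (0,1).acc=163  regs=<0,0>
  5: (1,0).acc=63  regs=<0,0>
  5: (1,1).acc=96  regs=<0,0>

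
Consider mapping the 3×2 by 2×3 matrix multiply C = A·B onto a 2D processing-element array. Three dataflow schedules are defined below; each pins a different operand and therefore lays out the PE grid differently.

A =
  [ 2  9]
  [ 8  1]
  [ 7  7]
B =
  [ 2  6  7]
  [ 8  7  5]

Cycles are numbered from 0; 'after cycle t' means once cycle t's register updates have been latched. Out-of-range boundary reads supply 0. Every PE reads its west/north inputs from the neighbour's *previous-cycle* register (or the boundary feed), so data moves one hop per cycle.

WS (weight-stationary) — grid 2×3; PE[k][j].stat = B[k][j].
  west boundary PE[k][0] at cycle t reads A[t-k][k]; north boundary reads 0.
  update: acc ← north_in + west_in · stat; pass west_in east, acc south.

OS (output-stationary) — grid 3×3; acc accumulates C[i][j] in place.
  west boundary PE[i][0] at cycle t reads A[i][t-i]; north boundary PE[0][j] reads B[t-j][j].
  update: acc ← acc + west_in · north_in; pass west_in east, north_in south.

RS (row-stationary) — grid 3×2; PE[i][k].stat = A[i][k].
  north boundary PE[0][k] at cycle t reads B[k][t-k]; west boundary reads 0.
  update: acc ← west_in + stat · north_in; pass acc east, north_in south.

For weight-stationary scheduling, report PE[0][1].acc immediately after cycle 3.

WS (2×3). Following PE[0][1] plus its west/north inputs:
  t=0 PE[0][0]: acc=4 h=2 v=4
  t=0 PE[0][1]: acc=0 h=0 v=0
  t=1 PE[0][0]: acc=16 h=8 v=16
  t=1 PE[0][1]: acc=12 h=2 v=12
  t=2 PE[0][0]: acc=14 h=7 v=14
  t=2 PE[0][1]: acc=48 h=8 v=48
  t=3 PE[0][0]: acc=0 h=0 v=0
  t=3 PE[0][1]: acc=42 h=7 v=42

PE[0][1].acc = 42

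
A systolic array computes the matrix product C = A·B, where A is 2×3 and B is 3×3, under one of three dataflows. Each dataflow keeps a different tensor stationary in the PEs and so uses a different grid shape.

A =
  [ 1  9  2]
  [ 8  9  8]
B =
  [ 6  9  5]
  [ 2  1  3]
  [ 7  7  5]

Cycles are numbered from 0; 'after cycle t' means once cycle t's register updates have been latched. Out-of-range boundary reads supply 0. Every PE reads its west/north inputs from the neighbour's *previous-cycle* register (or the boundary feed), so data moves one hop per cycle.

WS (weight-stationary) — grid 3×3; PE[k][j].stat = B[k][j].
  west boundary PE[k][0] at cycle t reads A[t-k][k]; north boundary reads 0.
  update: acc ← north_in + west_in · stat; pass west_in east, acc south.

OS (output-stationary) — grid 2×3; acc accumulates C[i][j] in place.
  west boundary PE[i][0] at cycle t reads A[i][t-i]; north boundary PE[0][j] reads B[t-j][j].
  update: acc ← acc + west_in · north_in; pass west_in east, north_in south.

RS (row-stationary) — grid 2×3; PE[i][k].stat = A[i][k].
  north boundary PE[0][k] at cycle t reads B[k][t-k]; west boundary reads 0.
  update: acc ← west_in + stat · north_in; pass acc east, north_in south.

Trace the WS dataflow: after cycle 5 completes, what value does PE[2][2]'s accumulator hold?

Tracing WS — 3×3 array, target PE[2][2]:
  0: (1,2).acc=0  regs=<0,0>
  0: (2,1).acc=0  regs=<0,0>
  0: (2,2).acc=0  regs=<0,0>
  1: (1,2).acc=0  regs=<0,0>
  1: (2,1).acc=0  regs=<0,0>
  1: (2,2).acc=0  regs=<0,0>
  2: (1,2).acc=0  regs=<0,0>
  2: (2,1).acc=0  regs=<0,0>
  2: (2,2).acc=0  regs=<0,0>
  3: (1,2).acc=32  regs=<9,32>
  3: (2,1).acc=32  regs=<2,32>
  3: (2,2).acc=0  regs=<0,0>
  4: (1,2).acc=67  regs=<9,67>
  4: (2,1).acc=137  regs=<8,137>
  4: (2,2).acc=42  regs=<2,42>
  5: (1,2).acc=0  regs=<0,0>
  5: (2,1).acc=0  regs=<0,0>
  5: (2,2).acc=107  regs=<8,107>

PE[2][2].acc = 107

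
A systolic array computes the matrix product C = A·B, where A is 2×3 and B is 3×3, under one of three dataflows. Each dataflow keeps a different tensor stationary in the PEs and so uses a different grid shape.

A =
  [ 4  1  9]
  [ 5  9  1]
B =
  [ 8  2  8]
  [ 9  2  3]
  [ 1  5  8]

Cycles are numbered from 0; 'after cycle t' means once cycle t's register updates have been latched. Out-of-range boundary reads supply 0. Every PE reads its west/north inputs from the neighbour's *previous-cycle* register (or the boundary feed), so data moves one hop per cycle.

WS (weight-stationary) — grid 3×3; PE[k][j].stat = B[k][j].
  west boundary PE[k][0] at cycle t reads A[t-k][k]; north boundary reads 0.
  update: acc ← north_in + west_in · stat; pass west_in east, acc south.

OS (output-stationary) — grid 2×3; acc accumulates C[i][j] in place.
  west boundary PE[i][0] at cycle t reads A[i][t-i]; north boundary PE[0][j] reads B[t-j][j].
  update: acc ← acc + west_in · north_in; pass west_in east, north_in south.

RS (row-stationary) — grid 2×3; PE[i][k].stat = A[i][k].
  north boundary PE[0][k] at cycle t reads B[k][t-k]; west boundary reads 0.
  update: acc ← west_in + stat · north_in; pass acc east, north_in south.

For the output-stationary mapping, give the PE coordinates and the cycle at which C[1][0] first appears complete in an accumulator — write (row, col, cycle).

(row, col, cycle) = (1, 0, 3)

OS: C[1][0] accumulates in PE[1][0]:
  t=0 PE[1][0]: acc=0 h=0 v=0
  t=1 PE[1][0]: acc=40 h=5 v=8
  t=2 PE[1][0]: acc=121 h=9 v=9
  t=3 PE[1][0]: acc=122 h=1 v=1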